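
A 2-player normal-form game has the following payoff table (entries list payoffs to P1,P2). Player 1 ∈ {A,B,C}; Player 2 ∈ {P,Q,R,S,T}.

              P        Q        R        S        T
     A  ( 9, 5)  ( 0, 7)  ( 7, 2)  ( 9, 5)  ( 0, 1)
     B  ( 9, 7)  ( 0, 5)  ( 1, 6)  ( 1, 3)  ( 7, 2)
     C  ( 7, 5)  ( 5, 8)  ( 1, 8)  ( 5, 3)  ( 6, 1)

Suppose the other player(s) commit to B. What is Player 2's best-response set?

u_2(P vs B) = 7
u_2(Q vs B) = 5
u_2(R vs B) = 6
u_2(S vs B) = 3
u_2(T vs B) = 2
max payoff 7 at {P}

BR_2 = {P}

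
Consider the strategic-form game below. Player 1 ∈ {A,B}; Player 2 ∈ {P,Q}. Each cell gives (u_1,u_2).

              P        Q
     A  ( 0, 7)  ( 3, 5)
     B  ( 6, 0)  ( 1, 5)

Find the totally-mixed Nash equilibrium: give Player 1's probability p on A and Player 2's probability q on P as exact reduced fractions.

P1 mixes 5/7 on A; P2 mixes 1/4 on P

P1 indiff ⇒ q·0+(1-q)·3 = q·6+(1-q)·1 ⇒ q(-6) = (1-q)(-2) ⇒ q = 1/4
P2 indiff ⇒ p·7+(1-p)·0 = p·5+(1-p)·5 ⇒ p(2) = (1-p)(5) ⇒ p = 5/7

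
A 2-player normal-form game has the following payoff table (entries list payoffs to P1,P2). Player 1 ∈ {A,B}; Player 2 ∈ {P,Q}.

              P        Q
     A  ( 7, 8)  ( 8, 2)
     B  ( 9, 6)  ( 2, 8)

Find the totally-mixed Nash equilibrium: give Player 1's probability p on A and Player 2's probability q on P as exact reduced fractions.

p=1/4, q=3/4

P1 indiff ⇒ q·7+(1-q)·8 = q·9+(1-q)·2 ⇒ q(-2) = (1-q)(-6) ⇒ q = 3/4
P2 indiff ⇒ p·8+(1-p)·6 = p·2+(1-p)·8 ⇒ p(6) = (1-p)(2) ⇒ p = 1/4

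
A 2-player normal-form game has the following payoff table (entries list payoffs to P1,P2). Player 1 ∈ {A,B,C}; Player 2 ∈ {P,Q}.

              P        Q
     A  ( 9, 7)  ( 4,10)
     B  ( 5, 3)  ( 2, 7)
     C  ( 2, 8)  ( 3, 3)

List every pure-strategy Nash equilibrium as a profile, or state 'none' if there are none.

PSNE = {(A,Q)}

(A,P): not NE [P2→Q gives 10>7]
(A,Q): NE
(B,P): not NE [P1→A gives 9>5; P2→Q gives 7>3]
(B,Q): not NE [P1→A gives 4>2]
(C,P): not NE [P1→A gives 9>2]
(C,Q): not NE [P1→A gives 4>3; P2→P gives 8>3]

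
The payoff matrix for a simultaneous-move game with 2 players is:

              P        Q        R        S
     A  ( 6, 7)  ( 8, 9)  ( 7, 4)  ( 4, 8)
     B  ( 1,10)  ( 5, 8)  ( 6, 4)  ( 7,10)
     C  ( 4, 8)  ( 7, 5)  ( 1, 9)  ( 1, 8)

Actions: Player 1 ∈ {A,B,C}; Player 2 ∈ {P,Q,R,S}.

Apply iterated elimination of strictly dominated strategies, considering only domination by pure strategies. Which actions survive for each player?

P1 drop C (A beats it: P:6>4 Q:8>7 R:7>1 S:4>1)
P2 drop R (P beats it: A:7>4 B:10>4)
P1→{A,B} P2→{P,Q,S}

IESDS → P1:{A,B} P2:{P,Q,S}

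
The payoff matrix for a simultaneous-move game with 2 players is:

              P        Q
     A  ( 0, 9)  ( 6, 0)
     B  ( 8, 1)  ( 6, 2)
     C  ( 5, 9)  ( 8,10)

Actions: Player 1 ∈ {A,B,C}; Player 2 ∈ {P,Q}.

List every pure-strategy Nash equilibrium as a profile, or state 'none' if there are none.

(A,P): not NE [P1→B gives 8>0]
(A,Q): not NE [P1→C gives 8>6; P2→P gives 9>0]
(B,P): not NE [P2→Q gives 2>1]
(B,Q): not NE [P1→C gives 8>6]
(C,P): not NE [P1→B gives 8>5; P2→Q gives 10>9]
(C,Q): NE

PSNE = {(C,Q)}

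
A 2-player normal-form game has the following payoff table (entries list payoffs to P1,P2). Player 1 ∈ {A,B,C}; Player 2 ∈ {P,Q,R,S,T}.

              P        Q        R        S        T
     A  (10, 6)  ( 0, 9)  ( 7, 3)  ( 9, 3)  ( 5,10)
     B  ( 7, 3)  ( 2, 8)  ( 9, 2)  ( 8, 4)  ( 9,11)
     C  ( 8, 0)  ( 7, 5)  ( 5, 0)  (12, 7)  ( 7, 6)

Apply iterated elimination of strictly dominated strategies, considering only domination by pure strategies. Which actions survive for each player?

Survivors P1:{B,C} P2:{S,T}

P2 drop P (Q beats it: A:9>6 B:8>3 C:5>0)
P2 drop Q (T beats it: A:10>9 B:11>8 C:6>5)
P2 drop R (T beats it: A:10>3 B:11>2 C:6>0)
P1 drop A (C beats it: S:12>9 T:7>5)
P1→{B,C} P2→{S,T}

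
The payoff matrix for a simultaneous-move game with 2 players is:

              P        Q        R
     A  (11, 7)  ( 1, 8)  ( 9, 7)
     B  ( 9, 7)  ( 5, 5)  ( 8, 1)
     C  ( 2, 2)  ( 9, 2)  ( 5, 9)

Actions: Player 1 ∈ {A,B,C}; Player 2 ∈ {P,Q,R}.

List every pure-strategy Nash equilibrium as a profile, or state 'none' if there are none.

(A,P): not NE [P2→Q gives 8>7]
(A,Q): not NE [P1→C gives 9>1]
(A,R): not NE [P2→Q gives 8>7]
(B,P): not NE [P1→A gives 11>9]
(B,Q): not NE [P1→C gives 9>5; P2→P gives 7>5]
(B,R): not NE [P1→A gives 9>8; P2→P gives 7>1]
(C,P): not NE [P1→A gives 11>2; P2→R gives 9>2]
(C,Q): not NE [P2→R gives 9>2]
(C,R): not NE [P1→A gives 9>5]

Equilibria: none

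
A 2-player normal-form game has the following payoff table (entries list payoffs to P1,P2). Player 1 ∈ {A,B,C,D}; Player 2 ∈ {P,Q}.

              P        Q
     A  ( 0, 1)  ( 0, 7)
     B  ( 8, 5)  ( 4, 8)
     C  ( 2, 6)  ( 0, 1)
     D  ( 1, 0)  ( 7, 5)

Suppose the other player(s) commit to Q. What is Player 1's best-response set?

argmax u_1 = {D}

u_1(A vs Q) = 0
u_1(B vs Q) = 4
u_1(C vs Q) = 0
u_1(D vs Q) = 7
max payoff 7 at {D}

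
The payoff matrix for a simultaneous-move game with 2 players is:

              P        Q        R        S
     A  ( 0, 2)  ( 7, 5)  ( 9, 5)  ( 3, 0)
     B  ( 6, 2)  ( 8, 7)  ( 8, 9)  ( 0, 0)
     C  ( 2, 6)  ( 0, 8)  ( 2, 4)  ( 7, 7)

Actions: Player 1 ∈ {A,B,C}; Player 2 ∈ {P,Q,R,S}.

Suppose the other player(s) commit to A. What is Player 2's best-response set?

P2 best: {Q,R}

u_2(P vs A) = 2
u_2(Q vs A) = 5
u_2(R vs A) = 5
u_2(S vs A) = 0
max payoff 5 at {Q,R}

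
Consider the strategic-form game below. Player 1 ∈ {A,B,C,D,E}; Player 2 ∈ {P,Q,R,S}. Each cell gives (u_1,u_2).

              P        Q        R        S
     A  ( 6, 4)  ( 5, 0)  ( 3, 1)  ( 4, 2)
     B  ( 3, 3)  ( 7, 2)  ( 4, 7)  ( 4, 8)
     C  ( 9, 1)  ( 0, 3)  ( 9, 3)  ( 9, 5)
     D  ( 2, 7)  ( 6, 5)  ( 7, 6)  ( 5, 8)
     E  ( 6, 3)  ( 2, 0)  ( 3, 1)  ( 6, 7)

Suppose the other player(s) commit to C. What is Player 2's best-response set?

BR_2 = {S}

u_2(P vs C) = 1
u_2(Q vs C) = 3
u_2(R vs C) = 3
u_2(S vs C) = 5
max payoff 5 at {S}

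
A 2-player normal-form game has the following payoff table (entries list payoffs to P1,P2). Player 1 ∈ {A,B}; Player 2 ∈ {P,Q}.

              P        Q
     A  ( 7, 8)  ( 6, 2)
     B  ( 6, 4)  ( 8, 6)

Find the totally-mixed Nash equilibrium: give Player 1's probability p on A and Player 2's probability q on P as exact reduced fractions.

p=1/4, q=2/3

P1 indiff ⇒ q·7+(1-q)·6 = q·6+(1-q)·8 ⇒ q(1) = (1-q)(2) ⇒ q = 2/3
P2 indiff ⇒ p·8+(1-p)·4 = p·2+(1-p)·6 ⇒ p(6) = (1-p)(2) ⇒ p = 1/4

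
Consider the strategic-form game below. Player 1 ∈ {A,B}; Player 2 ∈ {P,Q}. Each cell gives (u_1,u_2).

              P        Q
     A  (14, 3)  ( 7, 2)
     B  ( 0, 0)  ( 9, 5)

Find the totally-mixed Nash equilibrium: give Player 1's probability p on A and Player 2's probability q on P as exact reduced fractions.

P1 indiff ⇒ q·14+(1-q)·7 = q·0+(1-q)·9 ⇒ q(14) = (1-q)(2) ⇒ q = 1/8
P2 indiff ⇒ p·3+(1-p)·0 = p·2+(1-p)·5 ⇒ p(1) = (1-p)(5) ⇒ p = 5/6

(p,q) = (5/6, 1/8)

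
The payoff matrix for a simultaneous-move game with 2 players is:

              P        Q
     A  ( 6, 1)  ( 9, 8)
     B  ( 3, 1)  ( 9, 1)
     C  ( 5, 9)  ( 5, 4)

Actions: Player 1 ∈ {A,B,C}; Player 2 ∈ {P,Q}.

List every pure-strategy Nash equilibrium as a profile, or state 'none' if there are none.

Nash profiles: (A,Q), (B,Q)

(A,P): not NE [P2→Q gives 8>1]
(A,Q): NE
(B,P): not NE [P1→A gives 6>3]
(B,Q): NE
(C,P): not NE [P1→A gives 6>5]
(C,Q): not NE [P1→B gives 9>5; P2→P gives 9>4]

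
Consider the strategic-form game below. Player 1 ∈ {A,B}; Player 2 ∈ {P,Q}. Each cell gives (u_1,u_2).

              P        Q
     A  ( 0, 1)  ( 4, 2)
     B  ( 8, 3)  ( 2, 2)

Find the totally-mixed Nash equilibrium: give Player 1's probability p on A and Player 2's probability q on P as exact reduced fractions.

P1 indiff ⇒ q·0+(1-q)·4 = q·8+(1-q)·2 ⇒ q(-8) = (1-q)(-2) ⇒ q = 1/5
P2 indiff ⇒ p·1+(1-p)·3 = p·2+(1-p)·2 ⇒ p(-1) = (1-p)(-1) ⇒ p = 1/2

p=1/2, q=1/5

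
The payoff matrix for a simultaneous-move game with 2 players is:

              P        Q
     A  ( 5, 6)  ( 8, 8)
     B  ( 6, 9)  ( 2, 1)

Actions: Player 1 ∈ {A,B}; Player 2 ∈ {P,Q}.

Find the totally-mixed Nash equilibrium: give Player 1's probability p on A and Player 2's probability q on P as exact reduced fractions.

p=4/5, q=6/7

P1 indiff ⇒ q·5+(1-q)·8 = q·6+(1-q)·2 ⇒ q(-1) = (1-q)(-6) ⇒ q = 6/7
P2 indiff ⇒ p·6+(1-p)·9 = p·8+(1-p)·1 ⇒ p(-2) = (1-p)(-8) ⇒ p = 4/5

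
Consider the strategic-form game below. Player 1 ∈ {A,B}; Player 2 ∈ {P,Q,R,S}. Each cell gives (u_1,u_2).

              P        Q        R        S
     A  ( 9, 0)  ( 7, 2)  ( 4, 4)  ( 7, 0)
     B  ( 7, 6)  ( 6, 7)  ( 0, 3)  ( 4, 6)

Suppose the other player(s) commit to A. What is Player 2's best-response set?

BR_2 = {R}

u_2(P vs A) = 0
u_2(Q vs A) = 2
u_2(R vs A) = 4
u_2(S vs A) = 0
max payoff 4 at {R}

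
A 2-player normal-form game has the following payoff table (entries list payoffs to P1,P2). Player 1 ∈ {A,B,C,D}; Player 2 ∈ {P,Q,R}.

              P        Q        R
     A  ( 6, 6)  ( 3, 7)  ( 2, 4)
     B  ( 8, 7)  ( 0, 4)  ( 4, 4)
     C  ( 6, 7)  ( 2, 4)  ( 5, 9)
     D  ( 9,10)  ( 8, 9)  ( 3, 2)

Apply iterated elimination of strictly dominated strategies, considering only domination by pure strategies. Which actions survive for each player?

IESDS → P1:{B,C,D} P2:{P,R}

P1 drop A (D beats it: P:9>6 Q:8>3 R:3>2)
P2 drop Q (P beats it: B:7>4 C:7>4 D:10>9)
P1→{B,C,D} P2→{P,R}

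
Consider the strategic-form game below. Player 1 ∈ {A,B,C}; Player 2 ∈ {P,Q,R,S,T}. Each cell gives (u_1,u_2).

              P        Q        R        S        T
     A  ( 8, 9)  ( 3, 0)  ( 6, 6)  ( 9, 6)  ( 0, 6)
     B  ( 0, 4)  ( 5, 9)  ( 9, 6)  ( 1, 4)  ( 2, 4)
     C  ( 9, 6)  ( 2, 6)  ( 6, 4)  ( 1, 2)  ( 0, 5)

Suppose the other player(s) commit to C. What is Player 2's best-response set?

u_2(P vs C) = 6
u_2(Q vs C) = 6
u_2(R vs C) = 4
u_2(S vs C) = 2
u_2(T vs C) = 5
max payoff 6 at {P,Q}

BR_2 = {P,Q}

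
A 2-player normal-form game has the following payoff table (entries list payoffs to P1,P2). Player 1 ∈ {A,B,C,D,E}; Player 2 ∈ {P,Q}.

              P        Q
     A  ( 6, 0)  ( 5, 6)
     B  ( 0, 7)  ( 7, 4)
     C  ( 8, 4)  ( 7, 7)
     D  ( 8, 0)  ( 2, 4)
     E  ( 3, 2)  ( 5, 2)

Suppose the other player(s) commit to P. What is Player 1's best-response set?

u_1(A vs P) = 6
u_1(B vs P) = 0
u_1(C vs P) = 8
u_1(D vs P) = 8
u_1(E vs P) = 3
max payoff 8 at {C,D}

argmax u_1 = {C,D}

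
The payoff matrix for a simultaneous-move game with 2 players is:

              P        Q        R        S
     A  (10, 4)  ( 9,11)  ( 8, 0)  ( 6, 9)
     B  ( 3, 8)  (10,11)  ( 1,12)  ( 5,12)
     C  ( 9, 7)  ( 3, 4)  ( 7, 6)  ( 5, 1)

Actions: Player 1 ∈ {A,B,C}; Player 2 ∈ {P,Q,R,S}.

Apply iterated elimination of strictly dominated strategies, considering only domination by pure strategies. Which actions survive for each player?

Remaining: P1:{A,B} P2:{Q,R,S}

P1 drop C (A beats it: P:10>9 Q:9>3 R:8>7 S:6>5)
P2 drop P (Q beats it: A:11>4 B:11>8)
P1→{A,B} P2→{Q,R,S}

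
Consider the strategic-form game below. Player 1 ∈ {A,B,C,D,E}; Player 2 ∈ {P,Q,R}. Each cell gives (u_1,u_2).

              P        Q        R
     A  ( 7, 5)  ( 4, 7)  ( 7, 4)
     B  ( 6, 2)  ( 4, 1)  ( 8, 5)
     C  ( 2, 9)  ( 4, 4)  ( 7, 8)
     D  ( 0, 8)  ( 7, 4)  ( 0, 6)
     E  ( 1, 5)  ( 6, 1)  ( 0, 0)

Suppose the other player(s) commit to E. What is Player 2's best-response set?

u_2(P vs E) = 5
u_2(Q vs E) = 1
u_2(R vs E) = 0
max payoff 5 at {P}

BR_2 = {P}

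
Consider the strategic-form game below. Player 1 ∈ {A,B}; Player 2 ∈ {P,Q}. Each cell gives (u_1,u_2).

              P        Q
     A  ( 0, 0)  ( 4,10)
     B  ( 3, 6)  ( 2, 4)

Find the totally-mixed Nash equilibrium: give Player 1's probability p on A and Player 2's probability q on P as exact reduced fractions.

P1 indiff ⇒ q·0+(1-q)·4 = q·3+(1-q)·2 ⇒ q(-3) = (1-q)(-2) ⇒ q = 2/5
P2 indiff ⇒ p·0+(1-p)·6 = p·10+(1-p)·4 ⇒ p(-10) = (1-p)(-2) ⇒ p = 1/6

P1 mixes 1/6 on A; P2 mixes 2/5 on P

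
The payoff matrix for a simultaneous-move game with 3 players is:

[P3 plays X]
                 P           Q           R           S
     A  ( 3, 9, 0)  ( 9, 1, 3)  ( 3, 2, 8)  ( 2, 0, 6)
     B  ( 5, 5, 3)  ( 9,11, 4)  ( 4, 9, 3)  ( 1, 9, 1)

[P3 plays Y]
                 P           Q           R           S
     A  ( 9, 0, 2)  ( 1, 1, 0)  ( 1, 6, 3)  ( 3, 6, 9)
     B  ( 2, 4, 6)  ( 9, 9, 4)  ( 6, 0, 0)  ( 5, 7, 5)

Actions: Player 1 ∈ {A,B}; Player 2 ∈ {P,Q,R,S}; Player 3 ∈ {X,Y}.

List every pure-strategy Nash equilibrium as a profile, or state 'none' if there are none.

PSNE = {(B,Q,X), (B,Q,Y)}

(A,P,X): not NE [P1→B gives 5>3; P3→Y gives 2>0]
(A,P,Y): not NE [P2→S gives 6>0]
(A,Q,X): not NE [P2→P gives 9>1]
(A,Q,Y): not NE [P1→B gives 9>1; P2→S gives 6>1; P3→X gives 3>0]
(A,R,X): not NE [P1→B gives 4>3; P2→P gives 9>2]
(A,R,Y): not NE [P1→B gives 6>1; P3→X gives 8>3]
(A,S,X): not NE [P2→P gives 9>0; P3→Y gives 9>6]
(A,S,Y): not NE [P1→B gives 5>3]
(B,P,X): not NE [P2→Q gives 11>5; P3→Y gives 6>3]
(B,P,Y): not NE [P1→A gives 9>2; P2→Q gives 9>4]
(B,Q,X): NE
(B,Q,Y): NE
(B,R,X): not NE [P2→Q gives 11>9]
(B,R,Y): not NE [P2→Q gives 9>0; P3→X gives 3>0]
(B,S,X): not NE [P1→A gives 2>1; P2→Q gives 11>9; P3→Y gives 5>1]
(B,S,Y): not NE [P2→Q gives 9>7]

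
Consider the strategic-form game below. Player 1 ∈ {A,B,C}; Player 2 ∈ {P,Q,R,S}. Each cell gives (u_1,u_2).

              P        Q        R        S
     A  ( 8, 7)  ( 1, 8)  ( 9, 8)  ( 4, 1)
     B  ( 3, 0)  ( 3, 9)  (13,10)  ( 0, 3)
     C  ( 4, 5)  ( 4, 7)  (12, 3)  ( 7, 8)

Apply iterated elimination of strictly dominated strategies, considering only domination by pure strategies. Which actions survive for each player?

Remaining: P1:{B,C} P2:{Q,R,S}

P2 drop P (Q beats it: A:8>7 B:9>0 C:7>5)
P1 drop A (C beats it: Q:4>1 R:12>9 S:7>4)
P1→{B,C} P2→{Q,R,S}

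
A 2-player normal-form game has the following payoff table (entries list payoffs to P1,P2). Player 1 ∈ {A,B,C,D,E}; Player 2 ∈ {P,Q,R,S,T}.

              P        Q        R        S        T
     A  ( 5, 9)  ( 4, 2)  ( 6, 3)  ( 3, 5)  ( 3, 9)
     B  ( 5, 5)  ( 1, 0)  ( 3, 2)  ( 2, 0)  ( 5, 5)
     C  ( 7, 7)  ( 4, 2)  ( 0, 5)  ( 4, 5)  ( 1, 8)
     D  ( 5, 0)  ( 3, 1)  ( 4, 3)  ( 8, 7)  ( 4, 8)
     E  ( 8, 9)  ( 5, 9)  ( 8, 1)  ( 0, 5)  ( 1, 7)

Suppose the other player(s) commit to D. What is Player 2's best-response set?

BR_2 = {T}

u_2(P vs D) = 0
u_2(Q vs D) = 1
u_2(R vs D) = 3
u_2(S vs D) = 7
u_2(T vs D) = 8
max payoff 8 at {T}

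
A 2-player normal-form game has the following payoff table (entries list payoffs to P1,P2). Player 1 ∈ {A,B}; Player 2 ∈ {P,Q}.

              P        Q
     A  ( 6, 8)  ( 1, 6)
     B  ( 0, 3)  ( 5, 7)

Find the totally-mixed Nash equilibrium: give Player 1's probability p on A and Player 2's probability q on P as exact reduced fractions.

P1 indiff ⇒ q·6+(1-q)·1 = q·0+(1-q)·5 ⇒ q(6) = (1-q)(4) ⇒ q = 2/5
P2 indiff ⇒ p·8+(1-p)·3 = p·6+(1-p)·7 ⇒ p(2) = (1-p)(4) ⇒ p = 2/3

(p,q) = (2/3, 2/5)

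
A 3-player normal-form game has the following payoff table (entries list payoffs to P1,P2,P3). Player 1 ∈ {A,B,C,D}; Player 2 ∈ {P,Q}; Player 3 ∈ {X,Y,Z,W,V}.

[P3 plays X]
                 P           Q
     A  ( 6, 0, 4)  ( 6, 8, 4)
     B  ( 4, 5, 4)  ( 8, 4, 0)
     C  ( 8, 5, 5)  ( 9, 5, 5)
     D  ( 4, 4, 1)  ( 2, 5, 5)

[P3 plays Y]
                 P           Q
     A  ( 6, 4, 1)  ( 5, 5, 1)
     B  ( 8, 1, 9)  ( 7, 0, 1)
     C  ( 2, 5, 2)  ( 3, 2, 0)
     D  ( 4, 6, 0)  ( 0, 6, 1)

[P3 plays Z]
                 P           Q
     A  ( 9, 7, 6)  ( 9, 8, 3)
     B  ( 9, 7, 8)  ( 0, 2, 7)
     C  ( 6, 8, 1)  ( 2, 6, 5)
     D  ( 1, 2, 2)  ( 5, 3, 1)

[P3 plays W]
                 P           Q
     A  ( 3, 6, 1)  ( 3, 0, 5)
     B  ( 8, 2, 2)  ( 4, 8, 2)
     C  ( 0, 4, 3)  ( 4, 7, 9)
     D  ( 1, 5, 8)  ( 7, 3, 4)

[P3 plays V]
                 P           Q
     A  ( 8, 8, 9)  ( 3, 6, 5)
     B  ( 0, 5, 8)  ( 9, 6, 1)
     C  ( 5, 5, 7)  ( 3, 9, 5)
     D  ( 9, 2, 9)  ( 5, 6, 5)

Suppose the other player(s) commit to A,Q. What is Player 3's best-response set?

u_3(X vs A,Q) = 4
u_3(Y vs A,Q) = 1
u_3(Z vs A,Q) = 3
u_3(W vs A,Q) = 5
u_3(V vs A,Q) = 5
max payoff 5 at {W,V}

BR_3 = {W,V}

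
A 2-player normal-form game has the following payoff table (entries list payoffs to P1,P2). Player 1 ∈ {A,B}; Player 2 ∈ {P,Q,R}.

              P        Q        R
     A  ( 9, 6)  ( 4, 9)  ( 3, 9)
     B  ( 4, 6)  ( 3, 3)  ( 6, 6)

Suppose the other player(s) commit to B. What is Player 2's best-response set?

u_2(P vs B) = 6
u_2(Q vs B) = 3
u_2(R vs B) = 6
max payoff 6 at {P,R}

P2 best: {P,R}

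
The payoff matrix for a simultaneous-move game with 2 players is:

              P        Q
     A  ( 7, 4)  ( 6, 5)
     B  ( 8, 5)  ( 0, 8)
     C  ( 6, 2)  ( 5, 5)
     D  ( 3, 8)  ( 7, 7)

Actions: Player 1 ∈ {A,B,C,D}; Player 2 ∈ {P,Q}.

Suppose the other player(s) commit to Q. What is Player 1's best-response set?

argmax u_1 = {D}

u_1(A vs Q) = 6
u_1(B vs Q) = 0
u_1(C vs Q) = 5
u_1(D vs Q) = 7
max payoff 7 at {D}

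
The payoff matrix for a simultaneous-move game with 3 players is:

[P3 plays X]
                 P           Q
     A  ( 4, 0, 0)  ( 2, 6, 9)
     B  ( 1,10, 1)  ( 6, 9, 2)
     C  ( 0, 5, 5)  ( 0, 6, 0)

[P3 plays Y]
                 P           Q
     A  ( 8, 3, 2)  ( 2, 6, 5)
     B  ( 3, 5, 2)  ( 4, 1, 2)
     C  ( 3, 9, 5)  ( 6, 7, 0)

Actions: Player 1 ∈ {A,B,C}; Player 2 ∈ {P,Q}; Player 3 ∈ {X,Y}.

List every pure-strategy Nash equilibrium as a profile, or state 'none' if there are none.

PSNE: ∅

(A,P,X): not NE [P2→Q gives 6>0; P3→Y gives 2>0]
(A,P,Y): not NE [P2→Q gives 6>3]
(A,Q,X): not NE [P1→B gives 6>2]
(A,Q,Y): not NE [P1→C gives 6>2; P3→X gives 9>5]
(B,P,X): not NE [P1→A gives 4>1; P3→Y gives 2>1]
(B,P,Y): not NE [P1→A gives 8>3]
(B,Q,X): not NE [P2→P gives 10>9]
(B,Q,Y): not NE [P1→C gives 6>4; P2→P gives 5>1]
(C,P,X): not NE [P1→A gives 4>0; P2→Q gives 6>5]
(C,P,Y): not NE [P1→A gives 8>3]
(C,Q,X): not NE [P1→B gives 6>0]
(C,Q,Y): not NE [P2→P gives 9>7]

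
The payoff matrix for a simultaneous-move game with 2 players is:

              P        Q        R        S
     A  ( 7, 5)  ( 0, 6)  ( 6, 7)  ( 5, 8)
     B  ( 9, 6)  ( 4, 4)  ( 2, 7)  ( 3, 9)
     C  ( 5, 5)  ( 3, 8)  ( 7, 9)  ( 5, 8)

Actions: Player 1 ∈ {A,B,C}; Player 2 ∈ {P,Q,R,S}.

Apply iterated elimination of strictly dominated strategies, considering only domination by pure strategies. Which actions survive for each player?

IESDS → P1:{A,C} P2:{R,S}

P2 drop P (R beats it: A:7>5 B:7>6 C:9>5)
P2 drop Q (R beats it: A:7>6 B:7>4 C:9>8)
P1 drop B (A beats it: R:6>2 S:5>3)
P1→{A,C} P2→{R,S}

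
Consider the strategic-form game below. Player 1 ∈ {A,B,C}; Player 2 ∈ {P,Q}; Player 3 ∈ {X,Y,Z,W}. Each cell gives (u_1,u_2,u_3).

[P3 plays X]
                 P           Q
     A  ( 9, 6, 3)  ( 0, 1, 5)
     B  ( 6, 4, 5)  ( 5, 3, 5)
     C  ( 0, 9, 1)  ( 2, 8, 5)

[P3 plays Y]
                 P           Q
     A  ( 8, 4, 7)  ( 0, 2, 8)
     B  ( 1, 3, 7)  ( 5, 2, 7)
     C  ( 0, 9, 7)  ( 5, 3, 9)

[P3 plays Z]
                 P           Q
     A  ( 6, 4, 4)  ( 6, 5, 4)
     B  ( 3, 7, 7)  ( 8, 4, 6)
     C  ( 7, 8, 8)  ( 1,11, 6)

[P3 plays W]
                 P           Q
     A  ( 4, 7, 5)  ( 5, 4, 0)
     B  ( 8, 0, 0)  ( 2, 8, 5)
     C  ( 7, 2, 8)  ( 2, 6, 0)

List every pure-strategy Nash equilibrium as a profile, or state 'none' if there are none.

(A,P,X): not NE [P3→Y gives 7>3]
(A,P,Y): NE
(A,P,Z): not NE [P1→C gives 7>6; P2→Q gives 5>4; P3→Y gives 7>4]
(A,P,W): not NE [P1→B gives 8>4; P3→Y gives 7>5]
(A,Q,X): not NE [P1→B gives 5>0; P2→P gives 6>1; P3→Y gives 8>5]
(A,Q,Y): not NE [P1→C gives 5>0; P2→P gives 4>2]
(A,Q,Z): not NE [P1→B gives 8>6; P3→Y gives 8>4]
(A,Q,W): not NE [P2→P gives 7>4; P3→Y gives 8>0]
(B,P,X): not NE [P1→A gives 9>6; P3→Z gives 7>5]
(B,P,Y): not NE [P1→A gives 8>1]
(B,P,Z): not NE [P1→C gives 7>3]
(B,P,W): not NE [P2→Q gives 8>0; P3→Z gives 7>0]
(B,Q,X): not NE [P2→P gives 4>3; P3→Y gives 7>5]
(B,Q,Y): not NE [P2→P gives 3>2]
(B,Q,Z): not NE [P2→P gives 7>4; P3→Y gives 7>6]
(B,Q,W): not NE [P1→A gives 5>2; P3→Y gives 7>5]
(C,P,X): not NE [P1→A gives 9>0; P3→W gives 8>1]
(C,P,Y): not NE [P1→A gives 8>0; P3→W gives 8>7]
(C,P,Z): not NE [P2→Q gives 11>8]
(C,P,W): not NE [P1→B gives 8>7; P2→Q gives 6>2]
(C,Q,X): not NE [P1→B gives 5>2; P2→P gives 9>8; P3→Y gives 9>5]
(C,Q,Y): not NE [P2→P gives 9>3]
(C,Q,Z): not NE [P1→B gives 8>1; P3→Y gives 9>6]
(C,Q,W): not NE [P1→A gives 5>2; P3→Y gives 9>0]

PSNE = {(A,P,Y)}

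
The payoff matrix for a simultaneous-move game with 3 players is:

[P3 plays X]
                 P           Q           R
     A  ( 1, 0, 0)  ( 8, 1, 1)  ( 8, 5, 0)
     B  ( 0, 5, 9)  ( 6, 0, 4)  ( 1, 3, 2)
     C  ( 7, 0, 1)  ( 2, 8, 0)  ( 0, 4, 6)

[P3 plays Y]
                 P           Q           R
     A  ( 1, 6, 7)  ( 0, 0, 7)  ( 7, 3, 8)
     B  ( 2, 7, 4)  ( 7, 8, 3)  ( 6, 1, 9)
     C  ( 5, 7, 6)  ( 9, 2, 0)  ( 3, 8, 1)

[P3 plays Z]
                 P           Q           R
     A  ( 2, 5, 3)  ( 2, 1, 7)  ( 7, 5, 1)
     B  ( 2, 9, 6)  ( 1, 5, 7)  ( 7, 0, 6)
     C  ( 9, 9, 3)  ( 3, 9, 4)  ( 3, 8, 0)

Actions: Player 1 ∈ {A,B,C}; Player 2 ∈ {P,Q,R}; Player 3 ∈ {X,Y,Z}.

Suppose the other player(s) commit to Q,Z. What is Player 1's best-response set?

u_1(A vs Q,Z) = 2
u_1(B vs Q,Z) = 1
u_1(C vs Q,Z) = 3
max payoff 3 at {C}

argmax u_1 = {C}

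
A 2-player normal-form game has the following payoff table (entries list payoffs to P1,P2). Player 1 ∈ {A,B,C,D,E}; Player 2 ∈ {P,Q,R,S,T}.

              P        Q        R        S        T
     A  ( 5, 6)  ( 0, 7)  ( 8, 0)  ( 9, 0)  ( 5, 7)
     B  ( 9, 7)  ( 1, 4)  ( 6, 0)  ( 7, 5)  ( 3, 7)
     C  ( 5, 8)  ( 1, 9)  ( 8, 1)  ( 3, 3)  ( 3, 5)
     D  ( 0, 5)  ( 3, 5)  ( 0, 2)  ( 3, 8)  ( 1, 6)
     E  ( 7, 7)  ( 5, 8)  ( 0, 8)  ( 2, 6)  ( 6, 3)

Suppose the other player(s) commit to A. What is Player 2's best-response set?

argmax u_2 = {Q,T}

u_2(P vs A) = 6
u_2(Q vs A) = 7
u_2(R vs A) = 0
u_2(S vs A) = 0
u_2(T vs A) = 7
max payoff 7 at {Q,T}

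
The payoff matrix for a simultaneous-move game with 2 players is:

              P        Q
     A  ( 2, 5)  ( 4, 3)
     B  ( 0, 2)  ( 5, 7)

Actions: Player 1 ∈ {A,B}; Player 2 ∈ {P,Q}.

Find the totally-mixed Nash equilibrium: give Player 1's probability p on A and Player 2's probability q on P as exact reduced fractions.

P1 indiff ⇒ q·2+(1-q)·4 = q·0+(1-q)·5 ⇒ q(2) = (1-q)(1) ⇒ q = 1/3
P2 indiff ⇒ p·5+(1-p)·2 = p·3+(1-p)·7 ⇒ p(2) = (1-p)(5) ⇒ p = 5/7

P1 mixes 5/7 on A; P2 mixes 1/3 on P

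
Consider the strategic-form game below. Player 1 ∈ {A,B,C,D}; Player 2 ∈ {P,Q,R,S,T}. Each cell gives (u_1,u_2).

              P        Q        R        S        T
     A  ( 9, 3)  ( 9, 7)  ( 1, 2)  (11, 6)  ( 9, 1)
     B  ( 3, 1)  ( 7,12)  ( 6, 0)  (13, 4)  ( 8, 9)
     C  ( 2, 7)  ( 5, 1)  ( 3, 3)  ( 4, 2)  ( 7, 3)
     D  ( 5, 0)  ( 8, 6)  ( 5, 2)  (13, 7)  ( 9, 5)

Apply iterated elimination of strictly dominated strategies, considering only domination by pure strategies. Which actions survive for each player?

P1 drop C (B beats it: P:3>2 Q:7>5 R:6>3 S:13>4 T:8>7)
P2 drop P (Q beats it: A:7>3 B:12>1 D:6>0)
P2 drop R (Q beats it: A:7>2 B:12>0 D:6>2)
P2 drop T (Q beats it: A:7>1 B:12>9 D:6>5)
P1→{A,B,D} P2→{Q,S}

Remaining: P1:{A,B,D} P2:{Q,S}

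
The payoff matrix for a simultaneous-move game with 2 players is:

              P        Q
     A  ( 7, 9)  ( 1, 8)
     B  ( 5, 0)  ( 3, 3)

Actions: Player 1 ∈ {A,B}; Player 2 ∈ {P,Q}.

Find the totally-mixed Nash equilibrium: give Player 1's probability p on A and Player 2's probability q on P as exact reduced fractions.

P1 indiff ⇒ q·7+(1-q)·1 = q·5+(1-q)·3 ⇒ q(2) = (1-q)(2) ⇒ q = 1/2
P2 indiff ⇒ p·9+(1-p)·0 = p·8+(1-p)·3 ⇒ p(1) = (1-p)(3) ⇒ p = 3/4

(p,q) = (3/4, 1/2)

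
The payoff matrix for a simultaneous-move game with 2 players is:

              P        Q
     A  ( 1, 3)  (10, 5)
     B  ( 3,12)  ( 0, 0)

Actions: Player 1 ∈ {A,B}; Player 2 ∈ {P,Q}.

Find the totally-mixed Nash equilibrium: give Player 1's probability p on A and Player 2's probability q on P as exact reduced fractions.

P1 indiff ⇒ q·1+(1-q)·10 = q·3+(1-q)·0 ⇒ q(-2) = (1-q)(-10) ⇒ q = 5/6
P2 indiff ⇒ p·3+(1-p)·12 = p·5+(1-p)·0 ⇒ p(-2) = (1-p)(-12) ⇒ p = 6/7

(p,q) = (6/7, 5/6)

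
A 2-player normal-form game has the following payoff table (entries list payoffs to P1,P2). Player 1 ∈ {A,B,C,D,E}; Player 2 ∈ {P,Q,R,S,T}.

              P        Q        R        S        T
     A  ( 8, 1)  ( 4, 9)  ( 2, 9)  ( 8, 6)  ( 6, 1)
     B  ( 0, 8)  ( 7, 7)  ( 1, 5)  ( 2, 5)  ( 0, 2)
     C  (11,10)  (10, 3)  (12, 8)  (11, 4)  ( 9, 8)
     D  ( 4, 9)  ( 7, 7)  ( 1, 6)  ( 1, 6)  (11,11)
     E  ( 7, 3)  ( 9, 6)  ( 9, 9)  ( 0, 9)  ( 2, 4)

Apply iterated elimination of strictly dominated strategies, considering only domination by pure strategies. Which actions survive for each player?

P1 drop A (C beats it: P:11>8 Q:10>4 R:12>2 S:11>8 T:9>6)
P1 drop B (C beats it: P:11>0 Q:10>7 R:12>1 S:11>2 T:9>0)
P1 drop E (C beats it: P:11>7 Q:10>9 R:12>9 S:11>0 T:9>2)
P2 drop Q (P beats it: C:10>3 D:9>7)
P2 drop R (P beats it: C:10>8 D:9>6)
P2 drop S (P beats it: C:10>4 D:9>6)
P1→{C,D} P2→{P,T}

Remaining: P1:{C,D} P2:{P,T}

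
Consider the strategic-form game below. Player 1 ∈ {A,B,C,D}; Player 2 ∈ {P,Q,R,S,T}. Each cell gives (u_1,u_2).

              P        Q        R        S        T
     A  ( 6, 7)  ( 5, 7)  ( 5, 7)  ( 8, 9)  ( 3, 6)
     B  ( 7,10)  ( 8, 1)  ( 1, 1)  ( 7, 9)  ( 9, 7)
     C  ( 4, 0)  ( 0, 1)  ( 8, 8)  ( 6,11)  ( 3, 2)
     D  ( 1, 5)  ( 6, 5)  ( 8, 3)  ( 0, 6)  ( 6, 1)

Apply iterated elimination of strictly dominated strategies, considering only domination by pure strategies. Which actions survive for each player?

P2 drop Q (S beats it: A:9>7 B:9>1 C:11>1 D:6>5)
P2 drop R (S beats it: A:9>7 B:9>1 C:11>8 D:6>3)
P1 drop C (B beats it: P:7>4 S:7>6 T:9>3)
P1 drop D (B beats it: P:7>1 S:7>0 T:9>6)
P2 drop T (P beats it: A:7>6 B:10>7)
P1→{A,B} P2→{P,S}

Survivors P1:{A,B} P2:{P,S}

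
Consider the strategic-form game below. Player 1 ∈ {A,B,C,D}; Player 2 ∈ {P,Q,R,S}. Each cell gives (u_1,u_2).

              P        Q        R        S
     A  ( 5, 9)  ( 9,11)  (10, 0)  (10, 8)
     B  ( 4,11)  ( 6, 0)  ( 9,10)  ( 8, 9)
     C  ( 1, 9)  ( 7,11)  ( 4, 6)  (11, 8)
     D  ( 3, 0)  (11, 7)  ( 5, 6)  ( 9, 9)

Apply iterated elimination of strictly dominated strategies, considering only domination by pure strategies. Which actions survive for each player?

IESDS → P1:{A,C,D} P2:{Q,S}

P1 drop B (A beats it: P:5>4 Q:9>6 R:10>9 S:10>8)
P2 drop P (Q beats it: A:11>9 C:11>9 D:7>0)
P2 drop R (Q beats it: A:11>0 C:11>6 D:7>6)
P1→{A,C,D} P2→{Q,S}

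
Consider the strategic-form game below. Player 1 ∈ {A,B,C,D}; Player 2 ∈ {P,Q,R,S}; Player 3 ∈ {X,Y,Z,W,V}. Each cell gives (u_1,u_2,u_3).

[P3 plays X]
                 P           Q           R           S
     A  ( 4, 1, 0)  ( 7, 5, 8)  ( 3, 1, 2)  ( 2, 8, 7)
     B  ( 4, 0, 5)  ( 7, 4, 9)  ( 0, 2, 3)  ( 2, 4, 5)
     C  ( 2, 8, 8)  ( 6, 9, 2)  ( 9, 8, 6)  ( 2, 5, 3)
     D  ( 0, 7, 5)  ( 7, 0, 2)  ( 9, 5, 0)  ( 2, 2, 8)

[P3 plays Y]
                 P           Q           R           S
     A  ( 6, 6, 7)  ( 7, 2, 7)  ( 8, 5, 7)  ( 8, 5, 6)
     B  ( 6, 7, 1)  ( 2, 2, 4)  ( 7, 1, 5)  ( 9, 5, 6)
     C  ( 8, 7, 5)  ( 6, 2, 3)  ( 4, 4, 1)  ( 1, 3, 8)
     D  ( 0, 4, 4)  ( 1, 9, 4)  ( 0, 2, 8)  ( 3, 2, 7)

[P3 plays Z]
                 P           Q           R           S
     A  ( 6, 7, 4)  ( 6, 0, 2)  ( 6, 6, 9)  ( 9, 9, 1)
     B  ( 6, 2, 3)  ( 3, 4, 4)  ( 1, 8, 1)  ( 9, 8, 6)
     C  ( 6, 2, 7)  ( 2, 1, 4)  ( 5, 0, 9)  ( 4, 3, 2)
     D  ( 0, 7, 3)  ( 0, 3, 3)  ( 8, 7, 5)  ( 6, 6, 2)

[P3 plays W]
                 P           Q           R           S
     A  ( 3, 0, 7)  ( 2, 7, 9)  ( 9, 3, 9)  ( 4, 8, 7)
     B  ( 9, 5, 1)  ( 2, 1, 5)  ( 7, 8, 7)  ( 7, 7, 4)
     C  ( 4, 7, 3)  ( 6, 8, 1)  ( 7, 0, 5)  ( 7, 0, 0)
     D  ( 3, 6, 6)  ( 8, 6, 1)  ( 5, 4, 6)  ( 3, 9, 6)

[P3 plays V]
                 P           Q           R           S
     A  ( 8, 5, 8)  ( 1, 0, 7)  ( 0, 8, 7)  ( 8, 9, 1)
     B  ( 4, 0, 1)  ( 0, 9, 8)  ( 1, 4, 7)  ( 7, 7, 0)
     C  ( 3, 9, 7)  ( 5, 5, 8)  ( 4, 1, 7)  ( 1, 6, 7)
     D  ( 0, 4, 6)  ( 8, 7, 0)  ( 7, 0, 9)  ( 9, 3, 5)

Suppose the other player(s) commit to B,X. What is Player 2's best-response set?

u_2(P vs B,X) = 0
u_2(Q vs B,X) = 4
u_2(R vs B,X) = 2
u_2(S vs B,X) = 4
max payoff 4 at {Q,S}

argmax u_2 = {Q,S}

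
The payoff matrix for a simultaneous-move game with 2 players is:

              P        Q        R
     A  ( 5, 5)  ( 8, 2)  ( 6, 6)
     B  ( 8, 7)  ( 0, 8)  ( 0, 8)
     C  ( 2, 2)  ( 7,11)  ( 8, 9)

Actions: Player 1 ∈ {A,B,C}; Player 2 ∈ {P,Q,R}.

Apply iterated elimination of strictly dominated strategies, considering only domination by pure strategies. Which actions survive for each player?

Remaining: P1:{A,C} P2:{Q,R}

P2 drop P (R beats it: A:6>5 B:8>7 C:9>2)
P1 drop B (A beats it: Q:8>0 R:6>0)
P1→{A,C} P2→{Q,R}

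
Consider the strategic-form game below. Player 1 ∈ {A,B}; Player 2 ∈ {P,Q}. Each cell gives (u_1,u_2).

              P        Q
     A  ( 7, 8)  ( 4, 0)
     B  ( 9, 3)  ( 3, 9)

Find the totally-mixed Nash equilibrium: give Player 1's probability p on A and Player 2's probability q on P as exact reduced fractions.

p=3/7, q=1/3

P1 indiff ⇒ q·7+(1-q)·4 = q·9+(1-q)·3 ⇒ q(-2) = (1-q)(-1) ⇒ q = 1/3
P2 indiff ⇒ p·8+(1-p)·3 = p·0+(1-p)·9 ⇒ p(8) = (1-p)(6) ⇒ p = 3/7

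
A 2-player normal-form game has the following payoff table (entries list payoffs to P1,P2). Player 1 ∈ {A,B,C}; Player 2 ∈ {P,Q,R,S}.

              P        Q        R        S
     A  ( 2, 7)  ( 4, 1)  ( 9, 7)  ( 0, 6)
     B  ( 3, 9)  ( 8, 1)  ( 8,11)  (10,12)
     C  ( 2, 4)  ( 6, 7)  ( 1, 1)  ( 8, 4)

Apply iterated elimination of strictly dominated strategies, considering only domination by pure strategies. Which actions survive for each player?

Survivors P1:{A,B} P2:{P,R,S}

P1 drop C (B beats it: P:3>2 Q:8>6 R:8>1 S:10>8)
P2 drop Q (P beats it: A:7>1 B:9>1)
P1→{A,B} P2→{P,R,S}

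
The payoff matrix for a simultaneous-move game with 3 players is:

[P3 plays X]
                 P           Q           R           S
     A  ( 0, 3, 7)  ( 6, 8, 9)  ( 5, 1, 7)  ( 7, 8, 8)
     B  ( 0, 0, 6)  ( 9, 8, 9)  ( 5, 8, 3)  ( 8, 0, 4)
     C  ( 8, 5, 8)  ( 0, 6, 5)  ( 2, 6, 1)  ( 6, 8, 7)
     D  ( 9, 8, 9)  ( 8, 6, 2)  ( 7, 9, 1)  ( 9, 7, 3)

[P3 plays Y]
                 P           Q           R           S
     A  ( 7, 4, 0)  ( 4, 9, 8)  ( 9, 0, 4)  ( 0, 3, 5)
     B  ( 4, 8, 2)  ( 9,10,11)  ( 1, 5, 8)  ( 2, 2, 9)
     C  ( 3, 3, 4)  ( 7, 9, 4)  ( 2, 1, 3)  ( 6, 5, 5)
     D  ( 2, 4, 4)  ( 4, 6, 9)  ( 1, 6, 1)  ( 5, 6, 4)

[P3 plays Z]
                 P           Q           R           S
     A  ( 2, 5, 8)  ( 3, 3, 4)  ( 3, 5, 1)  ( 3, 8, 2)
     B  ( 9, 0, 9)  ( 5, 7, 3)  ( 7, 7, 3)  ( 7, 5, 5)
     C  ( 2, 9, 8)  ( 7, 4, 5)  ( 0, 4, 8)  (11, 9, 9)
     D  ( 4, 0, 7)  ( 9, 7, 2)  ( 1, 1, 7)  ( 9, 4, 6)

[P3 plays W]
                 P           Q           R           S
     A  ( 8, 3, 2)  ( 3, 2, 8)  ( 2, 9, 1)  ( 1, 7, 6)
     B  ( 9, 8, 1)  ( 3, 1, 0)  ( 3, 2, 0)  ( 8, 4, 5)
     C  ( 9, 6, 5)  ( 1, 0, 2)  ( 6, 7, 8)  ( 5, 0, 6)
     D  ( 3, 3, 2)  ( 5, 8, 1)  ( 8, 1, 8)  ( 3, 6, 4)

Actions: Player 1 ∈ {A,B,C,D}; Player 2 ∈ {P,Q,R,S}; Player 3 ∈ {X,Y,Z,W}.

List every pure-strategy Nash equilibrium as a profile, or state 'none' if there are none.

PSNE = {(B,Q,Y), (C,S,Z)}

(A,P,X): not NE [P1→D gives 9>0; P2→S gives 8>3; P3→Z gives 8>7]
(A,P,Y): not NE [P2→Q gives 9>4; P3→Z gives 8>0]
(A,P,Z): not NE [P1→B gives 9>2; P2→S gives 8>5]
(A,P,W): not NE [P1→C gives 9>8; P2→R gives 9>3; P3→Z gives 8>2]
(A,Q,X): not NE [P1→B gives 9>6]
(A,Q,Y): not NE [P1→B gives 9>4; P3→X gives 9>8]
(A,Q,Z): not NE [P1→D gives 9>3; P2→S gives 8>3; P3→X gives 9>4]
(A,Q,W): not NE [P1→D gives 5>3; P2→R gives 9>2; P3→X gives 9>8]
(A,R,X): not NE [P1→D gives 7>5; P2→S gives 8>1]
(A,R,Y): not NE [P2→Q gives 9>0; P3→X gives 7>4]
(A,R,Z): not NE [P1→B gives 7>3; P2→S gives 8>5; P3→X gives 7>1]
(A,R,W): not NE [P1→D gives 8>2; P3→X gives 7>1]
(A,S,X): not NE [P1→D gives 9>7]
(A,S,Y): not NE [P1→C gives 6>0; P2→Q gives 9>3; P3→X gives 8>5]
(A,S,Z): not NE [P1→C gives 11>3; P3→X gives 8>2]
(A,S,W): not NE [P1→B gives 8>1; P2→R gives 9>7; P3→X gives 8>6]
(B,P,X): not NE [P1→D gives 9>0; P2→R gives 8>0; P3→Z gives 9>6]
(B,P,Y): not NE [P1→A gives 7>4; P2→Q gives 10>8; P3→Z gives 9>2]
(B,P,Z): not NE [P2→R gives 7>0]
(B,P,W): not NE [P3→Z gives 9>1]
(B,Q,X): not NE [P3→Y gives 11>9]
(B,Q,Y): NE
(B,Q,Z): not NE [P1→D gives 9>5; P3→Y gives 11>3]
(B,Q,W): not NE [P1→D gives 5>3; P2→P gives 8>1; P3→Y gives 11>0]
(B,R,X): not NE [P1→D gives 7>5; P3→Y gives 8>3]
(B,R,Y): not NE [P1→A gives 9>1; P2→Q gives 10>5]
(B,R,Z): not NE [P3→Y gives 8>3]
(B,R,W): not NE [P1→D gives 8>3; P2→P gives 8>2; P3→Y gives 8>0]
(B,S,X): not NE [P1→D gives 9>8; P2→R gives 8>0; P3→Y gives 9>4]
(B,S,Y): not NE [P1→C gives 6>2; P2→Q gives 10>2]
(B,S,Z): not NE [P1→C gives 11>7; P2→R gives 7>5; P3→Y gives 9>5]
(B,S,W): not NE [P2→P gives 8>4; P3→Y gives 9>5]
(C,P,X): not NE [P1→D gives 9>8; P2→S gives 8>5]
(C,P,Y): not NE [P1→A gives 7>3; P2→Q gives 9>3; P3→Z gives 8>4]
(C,P,Z): not NE [P1→B gives 9>2]
(C,P,W): not NE [P2→R gives 7>6; P3→Z gives 8>5]
(C,Q,X): not NE [P1→B gives 9>0; P2→S gives 8>6]
(C,Q,Y): not NE [P1→B gives 9>7; P3→Z gives 5>4]
(C,Q,Z): not NE [P1→D gives 9>7; P2→S gives 9>4]
(C,Q,W): not NE [P1→D gives 5>1; P2→R gives 7>0; P3→Z gives 5>2]
(C,R,X): not NE [P1→D gives 7>2; P2→S gives 8>6; P3→W gives 8>1]
(C,R,Y): not NE [P1→A gives 9>2; P2→Q gives 9>1; P3→W gives 8>3]
(C,R,Z): not NE [P1→B gives 7>0; P2→S gives 9>4]
(C,R,W): not NE [P1→D gives 8>6]
(C,S,X): not NE [P1→D gives 9>6; P3→Z gives 9>7]
(C,S,Y): not NE [P2→Q gives 9>5; P3→Z gives 9>5]
(C,S,Z): NE
(C,S,W): not NE [P1→B gives 8>5; P2→R gives 7>0; P3→Z gives 9>6]
(D,P,X): not NE [P2→R gives 9>8]
(D,P,Y): not NE [P1→A gives 7>2; P2→S gives 6>4; P3→X gives 9>4]
(D,P,Z): not NE [P1→B gives 9>4; P2→Q gives 7>0; P3→X gives 9>7]
(D,P,W): not NE [P1→C gives 9>3; P2→Q gives 8>3; P3→X gives 9>2]
(D,Q,X): not NE [P1→B gives 9>8; P2→R gives 9>6; P3→Y gives 9>2]
(D,Q,Y): not NE [P1→B gives 9>4]
(D,Q,Z): not NE [P3→Y gives 9>2]
(D,Q,W): not NE [P3→Y gives 9>1]
(D,R,X): not NE [P3→W gives 8>1]
(D,R,Y): not NE [P1→A gives 9>1; P3→W gives 8>1]
(D,R,Z): not NE [P1→B gives 7>1; P2→Q gives 7>1; P3→W gives 8>7]
(D,R,W): not NE [P2→Q gives 8>1]
(D,S,X): not NE [P2→R gives 9>7; P3→Z gives 6>3]
(D,S,Y): not NE [P1→C gives 6>5; P3→Z gives 6>4]
(D,S,Z): not NE [P1→C gives 11>9; P2→Q gives 7>4]
(D,S,W): not NE [P1→B gives 8>3; P2→Q gives 8>6; P3→Z gives 6>4]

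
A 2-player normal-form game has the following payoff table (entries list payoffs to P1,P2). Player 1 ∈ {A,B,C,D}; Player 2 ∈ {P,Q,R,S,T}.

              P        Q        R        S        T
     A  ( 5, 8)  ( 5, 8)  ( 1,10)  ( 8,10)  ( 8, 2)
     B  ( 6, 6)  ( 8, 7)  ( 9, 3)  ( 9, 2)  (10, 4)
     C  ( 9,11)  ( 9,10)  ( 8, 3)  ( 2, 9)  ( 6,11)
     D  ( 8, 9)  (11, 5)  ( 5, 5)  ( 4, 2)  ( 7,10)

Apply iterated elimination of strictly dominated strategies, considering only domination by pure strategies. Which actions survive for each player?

P1 drop A (B beats it: P:6>5 Q:8>5 R:9>1 S:9>8 T:10>8)
P2 drop R (P beats it: B:6>3 C:11>3 D:9>5)
P2 drop S (P beats it: B:6>2 C:11>9 D:9>2)
P1→{B,C,D} P2→{P,Q,T}

IESDS → P1:{B,C,D} P2:{P,Q,T}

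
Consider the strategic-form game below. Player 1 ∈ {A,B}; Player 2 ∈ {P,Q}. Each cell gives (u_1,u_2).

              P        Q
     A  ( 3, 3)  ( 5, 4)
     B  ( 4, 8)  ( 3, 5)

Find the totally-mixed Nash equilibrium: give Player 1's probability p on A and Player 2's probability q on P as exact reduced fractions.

(p,q) = (3/4, 2/3)

P1 indiff ⇒ q·3+(1-q)·5 = q·4+(1-q)·3 ⇒ q(-1) = (1-q)(-2) ⇒ q = 2/3
P2 indiff ⇒ p·3+(1-p)·8 = p·4+(1-p)·5 ⇒ p(-1) = (1-p)(-3) ⇒ p = 3/4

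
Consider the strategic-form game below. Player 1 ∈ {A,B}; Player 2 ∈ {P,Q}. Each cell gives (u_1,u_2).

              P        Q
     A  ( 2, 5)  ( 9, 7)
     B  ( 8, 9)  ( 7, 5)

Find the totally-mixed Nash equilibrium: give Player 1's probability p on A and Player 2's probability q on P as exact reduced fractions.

P1 indiff ⇒ q·2+(1-q)·9 = q·8+(1-q)·7 ⇒ q(-6) = (1-q)(-2) ⇒ q = 1/4
P2 indiff ⇒ p·5+(1-p)·9 = p·7+(1-p)·5 ⇒ p(-2) = (1-p)(-4) ⇒ p = 2/3

(p,q) = (2/3, 1/4)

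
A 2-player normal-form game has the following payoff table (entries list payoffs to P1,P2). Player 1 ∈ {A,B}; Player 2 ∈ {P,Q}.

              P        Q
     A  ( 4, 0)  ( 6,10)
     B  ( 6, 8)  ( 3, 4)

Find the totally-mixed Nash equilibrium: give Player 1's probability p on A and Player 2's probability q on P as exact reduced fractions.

(p,q) = (2/7, 3/5)

P1 indiff ⇒ q·4+(1-q)·6 = q·6+(1-q)·3 ⇒ q(-2) = (1-q)(-3) ⇒ q = 3/5
P2 indiff ⇒ p·0+(1-p)·8 = p·10+(1-p)·4 ⇒ p(-10) = (1-p)(-4) ⇒ p = 2/7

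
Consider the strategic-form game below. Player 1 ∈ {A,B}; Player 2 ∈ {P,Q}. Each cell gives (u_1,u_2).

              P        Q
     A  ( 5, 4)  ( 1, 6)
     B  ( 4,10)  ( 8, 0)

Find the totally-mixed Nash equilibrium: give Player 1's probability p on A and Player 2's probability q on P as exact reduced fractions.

p=5/6, q=7/8

P1 indiff ⇒ q·5+(1-q)·1 = q·4+(1-q)·8 ⇒ q(1) = (1-q)(7) ⇒ q = 7/8
P2 indiff ⇒ p·4+(1-p)·10 = p·6+(1-p)·0 ⇒ p(-2) = (1-p)(-10) ⇒ p = 5/6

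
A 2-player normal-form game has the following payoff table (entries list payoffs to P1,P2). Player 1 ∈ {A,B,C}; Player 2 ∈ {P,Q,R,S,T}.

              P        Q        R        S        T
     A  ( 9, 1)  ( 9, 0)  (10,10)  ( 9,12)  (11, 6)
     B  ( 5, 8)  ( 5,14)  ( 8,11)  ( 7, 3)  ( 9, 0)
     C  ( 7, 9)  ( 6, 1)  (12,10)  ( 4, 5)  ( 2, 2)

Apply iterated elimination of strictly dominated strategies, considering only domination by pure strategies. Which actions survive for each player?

P1 drop B (A beats it: P:9>5 Q:9>5 R:10>8 S:9>7 T:11>9)
P2 drop P (R beats it: A:10>1 C:10>9)
P2 drop Q (R beats it: A:10>0 C:10>1)
P2 drop T (R beats it: A:10>6 C:10>2)
P1→{A,C} P2→{R,S}

Survivors P1:{A,C} P2:{R,S}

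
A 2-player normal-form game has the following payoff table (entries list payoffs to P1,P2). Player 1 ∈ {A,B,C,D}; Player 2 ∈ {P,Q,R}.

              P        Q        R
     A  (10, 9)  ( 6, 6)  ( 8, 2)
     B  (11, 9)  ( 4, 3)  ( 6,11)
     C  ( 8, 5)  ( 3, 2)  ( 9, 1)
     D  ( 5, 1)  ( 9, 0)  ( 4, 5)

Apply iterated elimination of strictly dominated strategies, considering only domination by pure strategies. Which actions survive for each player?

Remaining: P1:{A,B,C} P2:{P,R}

P2 drop Q (P beats it: A:9>6 B:9>3 C:5>2 D:1>0)
P1 drop D (A beats it: P:10>5 R:8>4)
P1→{A,B,C} P2→{P,R}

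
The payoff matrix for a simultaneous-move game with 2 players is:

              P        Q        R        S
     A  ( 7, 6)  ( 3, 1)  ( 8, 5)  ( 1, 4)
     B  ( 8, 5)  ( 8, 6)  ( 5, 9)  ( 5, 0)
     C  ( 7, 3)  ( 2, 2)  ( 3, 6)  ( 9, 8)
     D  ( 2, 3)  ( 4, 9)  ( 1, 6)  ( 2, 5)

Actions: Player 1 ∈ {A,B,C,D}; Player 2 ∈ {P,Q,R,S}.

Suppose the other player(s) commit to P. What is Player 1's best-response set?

argmax u_1 = {B}

u_1(A vs P) = 7
u_1(B vs P) = 8
u_1(C vs P) = 7
u_1(D vs P) = 2
max payoff 8 at {B}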